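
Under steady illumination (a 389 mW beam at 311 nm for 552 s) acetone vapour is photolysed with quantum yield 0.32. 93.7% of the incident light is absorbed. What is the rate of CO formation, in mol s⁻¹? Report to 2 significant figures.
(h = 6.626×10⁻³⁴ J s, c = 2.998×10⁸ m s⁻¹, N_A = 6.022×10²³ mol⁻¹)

3.0×10⁻⁷ mol s⁻¹

Photon energy at 311 nm: hc/λ = (6.626×10⁻³⁴)(2.998×10⁸)/(311×10⁻⁹) = 6.387×10⁻¹⁹ J.
Energy delivered: (389 mW)(552 s) = 214.7 J.
Photons incident: 214.7 / 6.387×10⁻¹⁹ = 3.362×10²⁰, i.e. 3.362×10²⁰/6.022×10²³ = 5.583×10⁻⁴ mol.
Photons absorbed: 0.937 × 5.583×10⁻⁴ = 5.231×10⁻⁴ mol.
Product formed: 0.32 × 5.231×10⁻⁴ = 1.674×10⁻⁴ mol.
Rate: 1.674×10⁻⁴ / 552 s = 3.0×10⁻⁷ mol s⁻¹.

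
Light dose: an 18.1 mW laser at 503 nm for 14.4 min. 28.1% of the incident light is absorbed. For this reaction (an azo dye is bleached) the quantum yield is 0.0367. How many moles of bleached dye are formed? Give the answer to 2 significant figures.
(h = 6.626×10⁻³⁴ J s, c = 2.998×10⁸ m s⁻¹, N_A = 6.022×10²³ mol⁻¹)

6.8×10⁻⁷ mol

Photon energy at 503 nm: hc/λ = (6.626×10⁻³⁴)(2.998×10⁸)/(503×10⁻⁹) = 3.949×10⁻¹⁹ J.
Energy delivered: (18.1 mW)(864 s) = 15.64 J.
Photons incident: 15.64 / 3.949×10⁻¹⁹ = 3.960×10¹⁹, i.e. 3.960×10¹⁹/6.022×10²³ = 6.576×10⁻⁵ mol.
Photons absorbed: 0.281 × 6.576×10⁻⁵ = 1.848×10⁻⁵ mol.
Product: Φ × n_abs = 0.0367 × 1.848×10⁻⁵ = 6.782×10⁻⁷ mol.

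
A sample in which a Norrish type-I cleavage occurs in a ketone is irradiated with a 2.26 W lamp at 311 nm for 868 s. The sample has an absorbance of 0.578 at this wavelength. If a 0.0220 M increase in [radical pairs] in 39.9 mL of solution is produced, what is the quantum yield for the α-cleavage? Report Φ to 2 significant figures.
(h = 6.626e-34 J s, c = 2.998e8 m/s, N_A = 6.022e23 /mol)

Product: (0.0220 M)(0.0399 L) = 8.778e-4 mol.
Photon energy at 311 nm: hc/λ = (6.626e-34)(2.998e8)/(311e-9) = 6.387e-19 J.
Energy delivered: (2.26 W)(868 s) = 1962 J.
Photons incident: 1962 / 6.387e-19 = 3.072e21, i.e. 3.072e21/6.022e23 = 0.005101 mol.
Fraction absorbed: 1 − 10^(−0.578) = 0.7358.
Photons absorbed: 0.7358 × 0.005101 = 0.003753 mol.
Φ = 8.778e-4 mol / 0.003753 mol photons = 0.23.

Φ = 0.23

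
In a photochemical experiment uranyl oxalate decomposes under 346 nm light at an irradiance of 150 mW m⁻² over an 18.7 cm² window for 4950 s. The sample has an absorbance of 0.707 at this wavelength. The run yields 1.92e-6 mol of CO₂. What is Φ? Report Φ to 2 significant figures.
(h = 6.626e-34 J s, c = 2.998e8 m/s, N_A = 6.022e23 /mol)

Photon energy at 346 nm: hc/λ = (6.626e-34)(2.998e8)/(346e-9) = 5.741e-19 J.
Energy delivered: (150 mW m⁻²)(18.7e-4 m²)(4950 s) = 1.388 J.
Photons incident: 1.388 / 5.741e-19 = 2.418e18, i.e. 2.418e18/6.022e23 = 4.015e-6 mol.
Fraction absorbed: 1 − 10^(−0.707) = 0.8037.
Photons absorbed: 0.8037 × 4.015e-6 = 3.227e-6 mol.
Φ = 1.92e-6 mol / 3.227e-6 mol photons = 0.59.

Φ = 0.59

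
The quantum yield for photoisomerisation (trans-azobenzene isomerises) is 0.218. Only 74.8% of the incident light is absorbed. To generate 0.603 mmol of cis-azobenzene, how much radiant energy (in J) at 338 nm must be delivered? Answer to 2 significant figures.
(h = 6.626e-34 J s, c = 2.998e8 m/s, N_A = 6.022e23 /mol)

Product: 0.603 mmol = 6.03e-4 mol.
Photons that must be absorbed: 6.03e-4 / 0.218 = 0.002766 mol.
Incident photons needed: 0.002766 / 0.748 = 0.003698 mol.
Photon energy: hc/λ = 5.877e-19 J; per mole, 3.539e5 J mol⁻¹.
Energy required: 0.003698 × 3.539e5 = 1300 J.

1300 J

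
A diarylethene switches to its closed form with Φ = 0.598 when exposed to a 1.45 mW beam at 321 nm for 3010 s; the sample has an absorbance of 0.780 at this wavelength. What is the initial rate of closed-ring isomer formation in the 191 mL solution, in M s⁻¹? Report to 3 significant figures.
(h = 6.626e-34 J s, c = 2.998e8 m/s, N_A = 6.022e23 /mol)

1.02e-8 M s⁻¹

Photon energy at 321 nm: hc/λ = (6.626e-34)(2.998e8)/(321e-9) = 6.188e-19 J.
Energy delivered: (1.45 mW)(3010 s) = 4.365 J.
Photons incident: 4.365 / 6.188e-19 = 7.054e18, i.e. 7.054e18/6.022e23 = 1.171e-5 mol.
Fraction absorbed: 1 − 10^(−0.780) = 0.8340.
Photons absorbed: 0.8340 × 1.171e-5 = 9.766e-6 mol.
Product formed: 0.598 × 9.766e-6 = 5.840e-6 mol.
Rate: 5.840e-6 mol / (3010 s × 0.191 L) = 1.02e-8 M s⁻¹.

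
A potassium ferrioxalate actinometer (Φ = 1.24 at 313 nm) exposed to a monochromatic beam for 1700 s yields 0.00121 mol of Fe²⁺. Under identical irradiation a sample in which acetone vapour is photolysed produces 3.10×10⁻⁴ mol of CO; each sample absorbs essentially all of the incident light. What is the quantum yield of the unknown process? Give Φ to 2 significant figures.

Photons absorbed by the actinometer: 0.00121 / 1.24 = 9.758×10⁻⁴ mol.
Φ(unknown) = 3.10×10⁻⁴ / 9.758×10⁻⁴ = 0.32.

Φ = 0.32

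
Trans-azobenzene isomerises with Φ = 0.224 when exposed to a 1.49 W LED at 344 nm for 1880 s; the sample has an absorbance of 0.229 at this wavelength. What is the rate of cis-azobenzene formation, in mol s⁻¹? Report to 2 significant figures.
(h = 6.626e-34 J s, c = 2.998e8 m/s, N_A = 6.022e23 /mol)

3.9e-7 mol s⁻¹

Photon energy at 344 nm: hc/λ = (6.626e-34)(2.998e8)/(344e-9) = 5.775e-19 J.
Energy delivered: (1.49 W)(1880 s) = 2801 J.
Photons incident: 2801 / 5.775e-19 = 4.850e21, i.e. 4.850e21/6.022e23 = 0.008054 mol.
Fraction absorbed: 1 − 10^(−0.229) = 0.4098.
Photons absorbed: 0.4098 × 0.008054 = 0.003301 mol.
Product formed: 0.224 × 0.003301 = 7.394e-4 mol.
Rate: 7.394e-4 / 1880 s = 3.9e-7 mol s⁻¹.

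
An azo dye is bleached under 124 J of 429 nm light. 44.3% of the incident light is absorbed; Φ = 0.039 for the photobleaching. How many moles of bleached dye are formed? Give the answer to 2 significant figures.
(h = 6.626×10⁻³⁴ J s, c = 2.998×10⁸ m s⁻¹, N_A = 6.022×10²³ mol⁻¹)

7.7×10⁻⁶ mol

Photon energy at 429 nm: hc/λ = (6.626×10⁻³⁴)(2.998×10⁸)/(429×10⁻⁹) = 4.630×10⁻¹⁹ J.
Photons incident: 124 / 4.630×10⁻¹⁹ = 2.678×10²⁰, i.e. 2.678×10²⁰/6.022×10²³ = 4.447×10⁻⁴ mol.
Photons absorbed: 0.443 × 4.447×10⁻⁴ = 1.970×10⁻⁴ mol.
Product: Φ × n_abs = 0.039 × 1.970×10⁻⁴ = 7.683×10⁻⁶ mol.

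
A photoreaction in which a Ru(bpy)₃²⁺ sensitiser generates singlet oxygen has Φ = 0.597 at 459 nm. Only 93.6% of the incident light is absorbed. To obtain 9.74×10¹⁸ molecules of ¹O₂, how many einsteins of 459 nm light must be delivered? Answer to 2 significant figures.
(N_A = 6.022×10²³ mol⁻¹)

2.9×10⁻⁵ einstein

Product: 9.74×10¹⁸ / 6.022×10²³ = 1.617×10⁻⁵ mol.
Photons that must be absorbed: 1.617×10⁻⁵ / 0.597 = 2.709×10⁻⁵ mol.
Incident photons needed: 2.709×10⁻⁵ / 0.936 = 2.894×10⁻⁵ mol.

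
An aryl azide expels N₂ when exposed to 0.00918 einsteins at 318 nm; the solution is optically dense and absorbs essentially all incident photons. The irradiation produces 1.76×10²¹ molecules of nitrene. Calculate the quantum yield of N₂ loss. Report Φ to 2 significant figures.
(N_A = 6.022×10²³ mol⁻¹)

Φ = 0.32

Product: 1.76×10²¹ / 6.022×10²³ = 0.002923 mol.
Φ = 0.002923 mol / 0.00918 mol photons = 0.32.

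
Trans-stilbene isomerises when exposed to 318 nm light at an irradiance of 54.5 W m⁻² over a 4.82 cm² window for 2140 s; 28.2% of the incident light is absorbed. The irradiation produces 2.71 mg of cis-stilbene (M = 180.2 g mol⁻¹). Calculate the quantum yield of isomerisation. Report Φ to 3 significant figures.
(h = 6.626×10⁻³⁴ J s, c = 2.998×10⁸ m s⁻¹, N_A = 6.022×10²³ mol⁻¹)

Product: 2.71 mg / 180.2 g mol⁻¹ = 1.504×10⁻⁵ mol.
Photon energy at 318 nm: hc/λ = (6.626×10⁻³⁴)(2.998×10⁸)/(318×10⁻⁹) = 6.247×10⁻¹⁹ J.
Energy delivered: (54.5 W m⁻²)(4.82×10⁻⁴ m²)(2140 s) = 56.22 J.
Photons incident: 56.22 / 6.247×10⁻¹⁹ = 9.000×10¹⁹, i.e. 9.000×10¹⁹/6.022×10²³ = 1.495×10⁻⁴ mol.
Photons absorbed: 0.282 × 1.495×10⁻⁴ = 4.216×10⁻⁵ mol.
Φ = 1.504×10⁻⁵ mol / 4.216×10⁻⁵ mol photons = 0.357.

Φ = 0.357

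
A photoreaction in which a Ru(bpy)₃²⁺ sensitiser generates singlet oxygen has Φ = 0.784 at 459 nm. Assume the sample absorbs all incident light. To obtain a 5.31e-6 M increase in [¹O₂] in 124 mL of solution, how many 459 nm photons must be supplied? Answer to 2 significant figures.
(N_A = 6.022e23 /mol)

5.1e17 photons

Product: (5.31e-6 M)(0.124 L) = 6.584e-7 mol.
Photons that must be absorbed: 6.584e-7 / 0.784 = 8.398e-7 mol.
Photon count: 8.398e-7 × 6.022e23 = 5.1e17.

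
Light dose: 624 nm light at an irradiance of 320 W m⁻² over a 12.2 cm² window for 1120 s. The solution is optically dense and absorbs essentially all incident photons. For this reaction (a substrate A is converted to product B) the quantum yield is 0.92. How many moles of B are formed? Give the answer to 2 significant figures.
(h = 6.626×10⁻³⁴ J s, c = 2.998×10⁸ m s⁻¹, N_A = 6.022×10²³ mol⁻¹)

Photon energy at 624 nm: hc/λ = (6.626×10⁻³⁴)(2.998×10⁸)/(624×10⁻⁹) = 3.183×10⁻¹⁹ J.
Energy delivered: (320 W m⁻²)(12.2×10⁻⁴ m²)(1120 s) = 437.2 J.
Photons incident: 437.2 / 3.183×10⁻¹⁹ = 1.374×10²¹, i.e. 1.374×10²¹/6.022×10²³ = 0.002282 mol.
Product: Φ × n_abs = 0.92 × 0.002282 = 0.002099 mol.

0.0021 mol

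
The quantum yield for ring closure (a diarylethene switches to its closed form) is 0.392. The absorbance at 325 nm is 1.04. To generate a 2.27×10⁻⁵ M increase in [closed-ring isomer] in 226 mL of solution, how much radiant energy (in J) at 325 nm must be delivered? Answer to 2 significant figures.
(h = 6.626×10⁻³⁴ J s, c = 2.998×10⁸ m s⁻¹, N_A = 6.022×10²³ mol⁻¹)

Product: (2.27×10⁻⁵ M)(0.226 L) = 5.130×10⁻⁶ mol.
Photons that must be absorbed: 5.130×10⁻⁶ / 0.392 = 1.309×10⁻⁵ mol.
Fraction absorbed: 1 − 10^(−1.04) = 0.9088.
Incident photons needed: 1.309×10⁻⁵ / 0.9088 = 1.440×10⁻⁵ mol.
Photon energy: hc/λ = 6.112×10⁻¹⁹ J; per mole, 3.681×10⁵ J mol⁻¹.
Energy required: 1.440×10⁻⁵ × 3.681×10⁵ = 5.3 J.

5.3 J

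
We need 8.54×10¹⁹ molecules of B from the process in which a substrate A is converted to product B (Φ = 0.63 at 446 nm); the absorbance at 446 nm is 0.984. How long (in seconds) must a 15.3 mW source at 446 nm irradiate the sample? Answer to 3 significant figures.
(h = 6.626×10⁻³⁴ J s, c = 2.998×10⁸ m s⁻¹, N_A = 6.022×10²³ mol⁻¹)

t ≈ 4400 s

Product: 8.54×10¹⁹ / 6.022×10²³ = 1.418×10⁻⁴ mol.
Photons that must be absorbed: 1.418×10⁻⁴ / 0.63 = 2.251×10⁻⁴ mol.
Fraction absorbed: 1 − 10^(−0.984) = 0.8962.
Incident photons needed: 2.251×10⁻⁴ / 0.8962 = 2.512×10⁻⁴ mol.
Photon energy: hc/λ = 4.454×10⁻¹⁹ J; per mole, 2.682×10⁵ J mol⁻¹.
Energy required: 2.512×10⁻⁴ × 2.682×10⁵ = 67.37 J.
Time: 67.37 J / 0.0153 W = 4400 s.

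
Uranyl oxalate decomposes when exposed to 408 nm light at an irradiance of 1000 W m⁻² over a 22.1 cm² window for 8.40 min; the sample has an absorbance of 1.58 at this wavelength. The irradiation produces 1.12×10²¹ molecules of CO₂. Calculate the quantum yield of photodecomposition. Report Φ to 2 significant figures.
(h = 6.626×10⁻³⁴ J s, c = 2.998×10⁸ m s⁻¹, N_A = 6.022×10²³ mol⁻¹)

Product: 1.12×10²¹ / 6.022×10²³ = 0.001860 mol.
Photon energy at 408 nm: hc/λ = (6.626×10⁻³⁴)(2.998×10⁸)/(408×10⁻⁹) = 4.869×10⁻¹⁹ J.
Energy delivered: (1000 W m⁻²)(22.1×10⁻⁴ m²)(504 s) = 1114 J.
Photons incident: 1114 / 4.869×10⁻¹⁹ = 2.288×10²¹, i.e. 2.288×10²¹/6.022×10²³ = 0.003799 mol.
Fraction absorbed: 1 − 10^(−1.58) = 0.9737.
Photons absorbed: 0.9737 × 0.003799 = 0.003699 mol.
Φ = 0.001860 mol / 0.003699 mol photons = 0.50.

Φ = 0.50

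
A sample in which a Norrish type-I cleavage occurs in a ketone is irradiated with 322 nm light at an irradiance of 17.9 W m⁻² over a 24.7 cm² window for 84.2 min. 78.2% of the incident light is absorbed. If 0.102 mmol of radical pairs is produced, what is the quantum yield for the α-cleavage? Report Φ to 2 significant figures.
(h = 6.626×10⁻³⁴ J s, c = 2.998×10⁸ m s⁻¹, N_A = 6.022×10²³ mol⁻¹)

Product: 0.102 mmol = 1.02×10⁻⁴ mol.
Photon energy at 322 nm: hc/λ = (6.626×10⁻³⁴)(2.998×10⁸)/(322×10⁻⁹) = 6.169×10⁻¹⁹ J.
Energy delivered: (17.9 W m⁻²)(24.7×10⁻⁴ m²)(5052 s) = 223.4 J.
Photons incident: 223.4 / 6.169×10⁻¹⁹ = 3.621×10²⁰, i.e. 3.621×10²⁰/6.022×10²³ = 6.013×10⁻⁴ mol.
Photons absorbed: 0.782 × 6.013×10⁻⁴ = 4.702×10⁻⁴ mol.
Φ = 1.02×10⁻⁴ mol / 4.702×10⁻⁴ mol photons = 0.22.

Φ = 0.22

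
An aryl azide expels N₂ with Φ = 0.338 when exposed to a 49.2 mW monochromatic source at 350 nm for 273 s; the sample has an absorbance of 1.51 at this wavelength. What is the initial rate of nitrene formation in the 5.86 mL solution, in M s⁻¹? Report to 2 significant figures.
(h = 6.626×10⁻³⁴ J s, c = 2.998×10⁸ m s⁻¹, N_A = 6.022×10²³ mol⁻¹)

Photon energy at 350 nm: hc/λ = (6.626×10⁻³⁴)(2.998×10⁸)/(350×10⁻⁹) = 5.676×10⁻¹⁹ J.
Energy delivered: (49.2 mW)(273 s) = 13.43 J.
Photons incident: 13.43 / 5.676×10⁻¹⁹ = 2.366×10¹⁹, i.e. 2.366×10¹⁹/6.022×10²³ = 3.929×10⁻⁵ mol.
Fraction absorbed: 1 − 10^(−1.51) = 0.9691.
Photons absorbed: 0.9691 × 3.929×10⁻⁵ = 3.808×10⁻⁵ mol.
Product formed: 0.338 × 3.808×10⁻⁵ = 1.287×10⁻⁵ mol.
Rate: 1.287×10⁻⁵ mol / (273 s × 0.00586 L) = 8.0×10⁻⁶ M s⁻¹.

8.0×10⁻⁶ M s⁻¹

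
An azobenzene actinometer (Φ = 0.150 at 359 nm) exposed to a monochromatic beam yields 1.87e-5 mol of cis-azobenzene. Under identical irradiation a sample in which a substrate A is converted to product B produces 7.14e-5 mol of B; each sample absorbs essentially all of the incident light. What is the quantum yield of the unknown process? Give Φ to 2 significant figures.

Φ = 0.57

Photons absorbed by the actinometer: 1.87e-5 / 0.150 = 1.247e-4 mol.
Φ(unknown) = 7.14e-5 / 1.247e-4 = 0.57.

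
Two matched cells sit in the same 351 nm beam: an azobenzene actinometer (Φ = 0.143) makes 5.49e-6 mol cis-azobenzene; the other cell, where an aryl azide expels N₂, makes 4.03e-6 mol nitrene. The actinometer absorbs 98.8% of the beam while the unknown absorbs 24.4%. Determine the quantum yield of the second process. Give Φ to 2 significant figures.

Photons absorbed by the actinometer: 5.49e-6 / 0.143 = 3.839e-5 mol.
Incident flux: 3.839e-5 / 0.988 = 3.886e-5 einstein.
Absorbed by unknown: 0.244 × 3.886e-5 = 9.482e-6 mol.
Φ(unknown) = 4.03e-6 / 9.482e-6 = 0.43.

Φ = 0.43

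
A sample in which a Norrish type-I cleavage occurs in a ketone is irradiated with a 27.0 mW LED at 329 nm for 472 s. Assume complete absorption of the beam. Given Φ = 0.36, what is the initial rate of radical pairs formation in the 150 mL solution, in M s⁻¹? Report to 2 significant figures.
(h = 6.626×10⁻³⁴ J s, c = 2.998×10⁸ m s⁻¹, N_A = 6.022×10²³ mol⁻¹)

1.8×10⁻⁷ M s⁻¹

Photon energy at 329 nm: hc/λ = (6.626×10⁻³⁴)(2.998×10⁸)/(329×10⁻⁹) = 6.038×10⁻¹⁹ J.
Energy delivered: (27.0 mW)(472 s) = 12.74 J.
Photons incident: 12.74 / 6.038×10⁻¹⁹ = 2.110×10¹⁹, i.e. 2.110×10¹⁹/6.022×10²³ = 3.504×10⁻⁵ mol.
Product formed: 0.36 × 3.504×10⁻⁵ = 1.261×10⁻⁵ mol.
Rate: 1.261×10⁻⁵ mol / (472 s × 0.15 L) = 1.8×10⁻⁷ M s⁻¹.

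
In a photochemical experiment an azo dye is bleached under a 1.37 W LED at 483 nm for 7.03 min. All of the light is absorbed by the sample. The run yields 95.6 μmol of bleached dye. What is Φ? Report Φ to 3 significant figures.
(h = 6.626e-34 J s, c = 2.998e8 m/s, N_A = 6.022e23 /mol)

Φ = 0.0410

Product: 95.6 μmol = 9.56e-5 mol.
Photon energy at 483 nm: hc/λ = (6.626e-34)(2.998e8)/(483e-9) = 4.113e-19 J.
Energy delivered: (1.37 W)(421.8 s) = 577.9 J.
Photons incident: 577.9 / 4.113e-19 = 1.405e21, i.e. 1.405e21/6.022e23 = 0.002333 mol.
Φ = 9.56e-5 mol / 0.002333 mol photons = 0.0410.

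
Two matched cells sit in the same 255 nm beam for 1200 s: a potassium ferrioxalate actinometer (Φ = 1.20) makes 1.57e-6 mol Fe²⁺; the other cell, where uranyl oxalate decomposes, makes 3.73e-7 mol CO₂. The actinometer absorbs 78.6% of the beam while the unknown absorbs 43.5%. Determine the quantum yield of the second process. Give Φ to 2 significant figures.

Φ = 0.52

Photons absorbed by the actinometer: 1.57e-6 / 1.20 = 1.308e-6 mol.
Incident flux: 1.308e-6 / 0.786 = 1.664e-6 einstein.
Absorbed by unknown: 0.435 × 1.664e-6 = 7.238e-7 mol.
Φ(unknown) = 3.73e-7 / 7.238e-7 = 0.52.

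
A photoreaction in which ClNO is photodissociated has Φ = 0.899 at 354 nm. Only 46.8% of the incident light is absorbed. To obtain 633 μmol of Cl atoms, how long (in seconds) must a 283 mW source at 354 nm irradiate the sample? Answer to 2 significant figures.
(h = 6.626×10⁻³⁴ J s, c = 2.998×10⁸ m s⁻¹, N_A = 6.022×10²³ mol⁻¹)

t ≈ 1800 s

Product: 633 μmol = 6.33×10⁻⁴ mol.
Photons that must be absorbed: 6.33×10⁻⁴ / 0.899 = 7.041×10⁻⁴ mol.
Incident photons needed: 7.041×10⁻⁴ / 0.468 = 0.001504 mol.
Photon energy: hc/λ = 5.612×10⁻¹⁹ J; per mole, 3.380×10⁵ J mol⁻¹.
Energy required: 0.001504 × 3.380×10⁵ = 508.4 J.
Time: 508.4 J / 0.283 W = 1800 s.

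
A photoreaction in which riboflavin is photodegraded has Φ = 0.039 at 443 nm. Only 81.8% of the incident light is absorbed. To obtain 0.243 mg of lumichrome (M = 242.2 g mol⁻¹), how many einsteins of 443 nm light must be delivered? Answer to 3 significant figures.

3.14×10⁻⁵ einstein

Product: 0.243 mg / 242.2 g mol⁻¹ = 1.003×10⁻⁶ mol.
Photons that must be absorbed: 1.003×10⁻⁶ / 0.039 = 2.572×10⁻⁵ mol.
Incident photons needed: 2.572×10⁻⁵ / 0.818 = 3.144×10⁻⁵ mol.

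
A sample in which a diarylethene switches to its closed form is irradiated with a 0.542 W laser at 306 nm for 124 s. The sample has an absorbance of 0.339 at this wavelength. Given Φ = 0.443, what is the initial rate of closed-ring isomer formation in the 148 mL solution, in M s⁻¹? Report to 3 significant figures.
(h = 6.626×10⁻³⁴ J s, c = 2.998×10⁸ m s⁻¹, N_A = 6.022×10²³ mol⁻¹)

Photon energy at 306 nm: hc/λ = (6.626×10⁻³⁴)(2.998×10⁸)/(306×10⁻⁹) = 6.492×10⁻¹⁹ J.
Energy delivered: (0.542 W)(124 s) = 67.21 J.
Photons incident: 67.21 / 6.492×10⁻¹⁹ = 1.035×10²⁰, i.e. 1.035×10²⁰/6.022×10²³ = 1.719×10⁻⁴ mol.
Fraction absorbed: 1 − 10^(−0.339) = 0.5419.
Photons absorbed: 0.5419 × 1.719×10⁻⁴ = 9.315×10⁻⁵ mol.
Product formed: 0.443 × 9.315×10⁻⁵ = 4.127×10⁻⁵ mol.
Rate: 4.127×10⁻⁵ mol / (124 s × 0.148 L) = 2.25×10⁻⁶ M s⁻¹.

2.25×10⁻⁶ M s⁻¹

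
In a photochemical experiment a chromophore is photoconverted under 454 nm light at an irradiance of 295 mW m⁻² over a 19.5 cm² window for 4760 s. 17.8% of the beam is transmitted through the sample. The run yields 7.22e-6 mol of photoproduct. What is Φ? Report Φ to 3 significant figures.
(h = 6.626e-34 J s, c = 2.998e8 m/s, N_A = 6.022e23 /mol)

Photon energy at 454 nm: hc/λ = (6.626e-34)(2.998e8)/(454e-9) = 4.375e-19 J.
Energy delivered: (295 mW m⁻²)(19.5e-4 m²)(4760 s) = 2.738 J.
Photons incident: 2.738 / 4.375e-19 = 6.258e18, i.e. 6.258e18/6.022e23 = 1.039e-5 mol.
Fraction absorbed: 1 − 17.8/100 = 0.8220.
Photons absorbed: 0.8220 × 1.039e-5 = 8.541e-6 mol.
Φ = 7.22e-6 mol / 8.541e-6 mol photons = 0.845.

Φ = 0.845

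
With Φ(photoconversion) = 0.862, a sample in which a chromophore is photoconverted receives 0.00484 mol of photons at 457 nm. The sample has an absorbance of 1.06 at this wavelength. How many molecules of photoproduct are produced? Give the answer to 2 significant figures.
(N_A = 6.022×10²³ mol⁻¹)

2.3×10²¹ molecules

Fraction absorbed: 1 − 10^(−1.06) = 0.9129.
Photons absorbed: 0.9129 × 0.00484 = 0.004418 mol.
Product: Φ × n_abs = 0.862 × 0.004418 = 0.003808 mol.
As a count: 0.003808 × 6.022×10²³ = 2.3×10²¹.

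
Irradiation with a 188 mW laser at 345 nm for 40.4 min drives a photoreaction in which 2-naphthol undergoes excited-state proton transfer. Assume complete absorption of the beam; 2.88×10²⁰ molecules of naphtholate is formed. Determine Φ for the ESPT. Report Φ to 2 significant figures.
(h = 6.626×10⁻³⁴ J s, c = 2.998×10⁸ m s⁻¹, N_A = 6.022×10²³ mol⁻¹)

Φ = 0.36

Product: 2.88×10²⁰ / 6.022×10²³ = 4.782×10⁻⁴ mol.
Photon energy at 345 nm: hc/λ = (6.626×10⁻³⁴)(2.998×10⁸)/(345×10⁻⁹) = 5.758×10⁻¹⁹ J.
Energy delivered: (188 mW)(2424 s) = 455.7 J.
Photons incident: 455.7 / 5.758×10⁻¹⁹ = 7.914×10²⁰, i.e. 7.914×10²⁰/6.022×10²³ = 0.001314 mol.
Φ = 4.782×10⁻⁴ mol / 0.001314 mol photons = 0.36.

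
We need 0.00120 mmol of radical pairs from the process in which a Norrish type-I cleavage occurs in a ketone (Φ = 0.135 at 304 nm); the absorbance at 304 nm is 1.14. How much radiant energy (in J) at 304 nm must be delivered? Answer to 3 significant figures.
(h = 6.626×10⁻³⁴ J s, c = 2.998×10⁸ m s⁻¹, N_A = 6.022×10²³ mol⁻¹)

Product: 0.00120 mmol = 1.20×10⁻⁶ mol.
Photons that must be absorbed: 1.20×10⁻⁶ / 0.135 = 8.889×10⁻⁶ mol.
Fraction absorbed: 1 − 10^(−1.14) = 0.9276.
Incident photons needed: 8.889×10⁻⁶ / 0.9276 = 9.583×10⁻⁶ mol.
Photon energy: hc/λ = 6.534×10⁻¹⁹ J; per mole, 3.935×10⁵ J mol⁻¹.
Energy required: 9.583×10⁻⁶ × 3.935×10⁵ = 3.77 J.

3.77 J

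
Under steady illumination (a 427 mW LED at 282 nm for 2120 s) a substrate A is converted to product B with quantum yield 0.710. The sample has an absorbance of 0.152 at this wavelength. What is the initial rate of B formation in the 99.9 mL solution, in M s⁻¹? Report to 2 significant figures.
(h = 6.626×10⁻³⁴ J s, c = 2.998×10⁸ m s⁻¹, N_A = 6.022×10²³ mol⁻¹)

2.1×10⁻⁶ M s⁻¹

Photon energy at 282 nm: hc/λ = (6.626×10⁻³⁴)(2.998×10⁸)/(282×10⁻⁹) = 7.044×10⁻¹⁹ J.
Energy delivered: (427 mW)(2120 s) = 905.2 J.
Photons incident: 905.2 / 7.044×10⁻¹⁹ = 1.285×10²¹, i.e. 1.285×10²¹/6.022×10²³ = 0.002134 mol.
Fraction absorbed: 1 − 10^(−0.152) = 0.2953.
Photons absorbed: 0.2953 × 0.002134 = 6.302×10⁻⁴ mol.
Product formed: 0.710 × 6.302×10⁻⁴ = 4.474×10⁻⁴ mol.
Rate: 4.474×10⁻⁴ mol / (2120 s × 0.0999 L) = 2.1×10⁻⁶ M s⁻¹.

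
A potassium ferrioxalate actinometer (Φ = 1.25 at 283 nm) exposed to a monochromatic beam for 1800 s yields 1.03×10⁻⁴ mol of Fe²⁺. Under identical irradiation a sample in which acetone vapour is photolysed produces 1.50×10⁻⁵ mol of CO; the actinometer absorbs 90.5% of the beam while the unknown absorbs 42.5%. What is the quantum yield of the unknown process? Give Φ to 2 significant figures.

Photons absorbed by the actinometer: 1.03×10⁻⁴ / 1.25 = 8.240×10⁻⁵ mol.
Incident flux: 8.240×10⁻⁵ / 0.905 = 9.105×10⁻⁵ einstein.
Absorbed by unknown: 0.425 × 9.105×10⁻⁵ = 3.870×10⁻⁵ mol.
Φ(unknown) = 1.50×10⁻⁵ / 3.870×10⁻⁵ = 0.39.

Φ = 0.39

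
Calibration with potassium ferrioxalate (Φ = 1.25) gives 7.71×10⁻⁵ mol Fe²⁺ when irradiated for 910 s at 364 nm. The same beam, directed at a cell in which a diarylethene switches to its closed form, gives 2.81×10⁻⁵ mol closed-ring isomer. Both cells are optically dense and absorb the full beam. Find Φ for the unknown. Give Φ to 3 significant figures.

Φ = 0.456

Photons absorbed by the actinometer: 7.71×10⁻⁵ / 1.25 = 6.168×10⁻⁵ mol.
Φ(unknown) = 2.81×10⁻⁵ / 6.168×10⁻⁵ = 0.456.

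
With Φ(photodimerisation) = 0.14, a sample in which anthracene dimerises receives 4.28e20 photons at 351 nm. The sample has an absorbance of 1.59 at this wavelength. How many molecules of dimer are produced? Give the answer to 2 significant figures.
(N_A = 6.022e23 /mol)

5.8e19 molecules

Moles of photons: 4.28e20 / 6.022e23 = 7.107e-4 mol.
Fraction absorbed: 1 − 10^(−1.59) = 0.9743.
Photons absorbed: 0.9743 × 7.107e-4 = 6.924e-4 mol.
Product: Φ × n_abs = 0.14 × 6.924e-4 = 9.694e-5 mol.
As a count: 9.694e-5 × 6.022e23 = 5.8e19.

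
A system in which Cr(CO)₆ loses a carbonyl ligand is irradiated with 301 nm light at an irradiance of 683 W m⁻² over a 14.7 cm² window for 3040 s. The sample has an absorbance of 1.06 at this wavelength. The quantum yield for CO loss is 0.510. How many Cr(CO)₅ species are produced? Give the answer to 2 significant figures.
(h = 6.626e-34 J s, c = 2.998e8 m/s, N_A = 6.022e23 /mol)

2.2e21 species

Photon energy at 301 nm: hc/λ = (6.626e-34)(2.998e8)/(301e-9) = 6.600e-19 J.
Energy delivered: (683 W m⁻²)(14.7e-4 m²)(3040 s) = 3052 J.
Photons incident: 3052 / 6.600e-19 = 4.624e21, i.e. 4.624e21/6.022e23 = 0.007679 mol.
Fraction absorbed: 1 − 10^(−1.06) = 0.9129.
Photons absorbed: 0.9129 × 0.007679 = 0.007010 mol.
Product: Φ × n_abs = 0.510 × 0.007010 = 0.003575 mol.
As a count: 0.003575 × 6.022e23 = 2.2e21.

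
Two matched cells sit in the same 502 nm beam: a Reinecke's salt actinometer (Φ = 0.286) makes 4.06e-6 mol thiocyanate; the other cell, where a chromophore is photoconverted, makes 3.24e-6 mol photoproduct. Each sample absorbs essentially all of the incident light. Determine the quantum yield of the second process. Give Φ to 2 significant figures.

Φ = 0.23

Photons absorbed by the actinometer: 4.06e-6 / 0.286 = 1.420e-5 mol.
Φ(unknown) = 3.24e-6 / 1.420e-5 = 0.23.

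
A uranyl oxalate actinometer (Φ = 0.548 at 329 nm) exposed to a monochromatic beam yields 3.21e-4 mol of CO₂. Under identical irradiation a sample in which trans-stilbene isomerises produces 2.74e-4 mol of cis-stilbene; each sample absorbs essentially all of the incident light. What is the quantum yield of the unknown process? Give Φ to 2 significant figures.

Photons absorbed by the actinometer: 3.21e-4 / 0.548 = 5.858e-4 mol.
Φ(unknown) = 2.74e-4 / 5.858e-4 = 0.47.

Φ = 0.47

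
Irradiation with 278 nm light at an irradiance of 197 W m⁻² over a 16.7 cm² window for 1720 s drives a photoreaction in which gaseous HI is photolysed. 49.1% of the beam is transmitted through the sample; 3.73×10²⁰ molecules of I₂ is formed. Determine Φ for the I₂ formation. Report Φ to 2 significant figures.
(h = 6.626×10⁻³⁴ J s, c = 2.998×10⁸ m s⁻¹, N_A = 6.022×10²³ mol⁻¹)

Φ = 0.93

Product: 3.73×10²⁰ / 6.022×10²³ = 6.194×10⁻⁴ mol.
Photon energy at 278 nm: hc/λ = (6.626×10⁻³⁴)(2.998×10⁸)/(278×10⁻⁹) = 7.146×10⁻¹⁹ J.
Energy delivered: (197 W m⁻²)(16.7×10⁻⁴ m²)(1720 s) = 565.9 J.
Photons incident: 565.9 / 7.146×10⁻¹⁹ = 7.919×10²⁰, i.e. 7.919×10²⁰/6.022×10²³ = 0.001315 mol.
Fraction absorbed: 1 − 49.1/100 = 0.5090.
Photons absorbed: 0.5090 × 0.001315 = 6.693×10⁻⁴ mol.
Φ = 6.194×10⁻⁴ mol / 6.693×10⁻⁴ mol photons = 0.93.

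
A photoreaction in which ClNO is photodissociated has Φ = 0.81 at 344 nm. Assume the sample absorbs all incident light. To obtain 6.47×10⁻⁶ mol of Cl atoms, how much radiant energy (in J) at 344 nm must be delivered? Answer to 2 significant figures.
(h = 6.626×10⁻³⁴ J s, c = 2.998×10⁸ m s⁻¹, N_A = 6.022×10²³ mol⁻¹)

Photons that must be absorbed: 6.47×10⁻⁶ / 0.81 = 7.988×10⁻⁶ mol.
Photon energy: hc/λ = 5.775×10⁻¹⁹ J; per mole, 3.478×10⁵ J mol⁻¹.
Energy required: 7.988×10⁻⁶ × 3.478×10⁵ = 2.8 J.

2.8 J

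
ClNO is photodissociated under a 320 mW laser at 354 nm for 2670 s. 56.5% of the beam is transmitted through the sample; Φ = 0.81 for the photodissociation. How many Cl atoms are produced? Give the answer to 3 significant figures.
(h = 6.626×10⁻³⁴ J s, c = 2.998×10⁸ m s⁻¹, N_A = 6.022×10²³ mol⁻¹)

Photon energy at 354 nm: hc/λ = (6.626×10⁻³⁴)(2.998×10⁸)/(354×10⁻⁹) = 5.612×10⁻¹⁹ J.
Energy delivered: (320 mW)(2670 s) = 854.4 J.
Photons incident: 854.4 / 5.612×10⁻¹⁹ = 1.522×10²¹, i.e. 1.522×10²¹/6.022×10²³ = 0.002527 mol.
Fraction absorbed: 1 − 56.5/100 = 0.4350.
Photons absorbed: 0.4350 × 0.002527 = 0.001099 mol.
Product: Φ × n_abs = 0.81 × 0.001099 = 8.902×10⁻⁴ mol.
As a count: 8.902×10⁻⁴ × 6.022×10²³ = 5.36×10²⁰.

5.36×10²⁰ atoms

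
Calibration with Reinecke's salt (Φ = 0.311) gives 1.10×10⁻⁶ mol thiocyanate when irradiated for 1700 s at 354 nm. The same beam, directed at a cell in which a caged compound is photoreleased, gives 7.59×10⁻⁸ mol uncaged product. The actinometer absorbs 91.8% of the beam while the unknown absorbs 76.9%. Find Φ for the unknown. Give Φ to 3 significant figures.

Φ = 0.0256

Photons absorbed by the actinometer: 1.10×10⁻⁶ / 0.311 = 3.537×10⁻⁶ mol.
Incident flux: 3.537×10⁻⁶ / 0.918 = 3.853×10⁻⁶ einstein.
Absorbed by unknown: 0.769 × 3.853×10⁻⁶ = 2.963×10⁻⁶ mol.
Φ(unknown) = 7.59×10⁻⁸ / 2.963×10⁻⁶ = 0.0256.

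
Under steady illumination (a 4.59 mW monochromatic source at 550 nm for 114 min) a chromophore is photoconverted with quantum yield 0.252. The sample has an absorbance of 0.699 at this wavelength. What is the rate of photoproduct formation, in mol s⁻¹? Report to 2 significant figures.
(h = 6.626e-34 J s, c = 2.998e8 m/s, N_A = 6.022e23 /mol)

Photon energy at 550 nm: hc/λ = (6.626e-34)(2.998e8)/(550e-9) = 3.612e-19 J.
Energy delivered: (4.59 mW)(6840 s) = 31.40 J.
Photons incident: 31.40 / 3.612e-19 = 8.693e19, i.e. 8.693e19/6.022e23 = 1.444e-4 mol.
Fraction absorbed: 1 − 10^(−0.699) = 0.8000.
Photons absorbed: 0.8000 × 1.444e-4 = 1.155e-4 mol.
Product formed: 0.252 × 1.155e-4 = 2.911e-5 mol.
Rate: 2.911e-5 / 6840 s = 4.3e-9 mol s⁻¹.

4.3e-9 mol s⁻¹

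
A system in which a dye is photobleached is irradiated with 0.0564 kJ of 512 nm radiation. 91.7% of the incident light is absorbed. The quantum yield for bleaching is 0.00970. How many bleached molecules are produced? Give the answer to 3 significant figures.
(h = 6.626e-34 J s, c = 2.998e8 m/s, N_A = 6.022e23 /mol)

Photon energy at 512 nm: hc/λ = (6.626e-34)(2.998e8)/(512e-9) = 3.880e-19 J.
Incident energy: 0.0564 kJ = 56.4 J.
Photons incident: 56.4 / 3.880e-19 = 1.454e20, i.e. 1.454e20/6.022e23 = 2.414e-4 mol.
Photons absorbed: 0.917 × 2.414e-4 = 2.214e-4 mol.
Product: Φ × n_abs = 0.00970 × 2.214e-4 = 2.148e-6 mol.
As a count: 2.148e-6 × 6.022e23 = 1.29e18.

1.29e18 bleached molecules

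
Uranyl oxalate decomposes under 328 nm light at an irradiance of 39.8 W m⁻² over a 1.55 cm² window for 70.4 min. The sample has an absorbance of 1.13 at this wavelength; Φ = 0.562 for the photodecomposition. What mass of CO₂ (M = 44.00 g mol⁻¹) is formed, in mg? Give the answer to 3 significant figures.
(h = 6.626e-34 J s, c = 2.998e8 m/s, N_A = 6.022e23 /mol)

Photon energy at 328 nm: hc/λ = (6.626e-34)(2.998e8)/(328e-9) = 6.056e-19 J.
Energy delivered: (39.8 W m⁻²)(1.55e-4 m²)(4224 s) = 26.06 J.
Photons incident: 26.06 / 6.056e-19 = 4.303e19, i.e. 4.303e19/6.022e23 = 7.145e-5 mol.
Fraction absorbed: 1 − 10^(−1.13) = 0.9259.
Photons absorbed: 0.9259 × 7.145e-5 = 6.616e-5 mol.
Product: Φ × n_abs = 0.562 × 6.616e-5 = 3.718e-5 mol.
Mass: 3.718e-5 × 44.00 = 0.001636 g = 1.64 mg.

1.64 mg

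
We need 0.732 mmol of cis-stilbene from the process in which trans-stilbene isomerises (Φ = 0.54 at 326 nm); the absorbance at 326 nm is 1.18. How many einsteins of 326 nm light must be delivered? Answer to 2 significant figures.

0.0015 einstein

Product: 0.732 mmol = 7.32e-4 mol.
Photons that must be absorbed: 7.32e-4 / 0.54 = 0.001356 mol.
Fraction absorbed: 1 − 10^(−1.18) = 0.9339.
Incident photons needed: 0.001356 / 0.9339 = 0.001452 mol.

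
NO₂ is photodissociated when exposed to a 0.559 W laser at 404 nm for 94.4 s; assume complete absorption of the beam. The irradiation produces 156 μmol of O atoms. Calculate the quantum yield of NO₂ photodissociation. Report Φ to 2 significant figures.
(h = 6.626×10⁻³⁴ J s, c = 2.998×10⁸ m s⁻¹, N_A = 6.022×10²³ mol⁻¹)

Φ = 0.88

Product: 156 μmol = 1.56×10⁻⁴ mol.
Photon energy at 404 nm: hc/λ = (6.626×10⁻³⁴)(2.998×10⁸)/(404×10⁻⁹) = 4.917×10⁻¹⁹ J.
Energy delivered: (0.559 W)(94.4 s) = 52.77 J.
Photons incident: 52.77 / 4.917×10⁻¹⁹ = 1.073×10²⁰, i.e. 1.073×10²⁰/6.022×10²³ = 1.782×10⁻⁴ mol.
Φ = 1.56×10⁻⁴ mol / 1.782×10⁻⁴ mol photons = 0.88.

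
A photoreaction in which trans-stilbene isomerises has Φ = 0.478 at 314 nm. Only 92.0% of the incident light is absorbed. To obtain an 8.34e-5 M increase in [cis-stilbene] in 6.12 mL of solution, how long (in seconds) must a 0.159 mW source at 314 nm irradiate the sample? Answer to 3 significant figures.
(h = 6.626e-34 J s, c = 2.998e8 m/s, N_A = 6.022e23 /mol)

t ≈ 2780 s

Product: (8.34e-5 M)(0.00612 L) = 5.104e-7 mol.
Photons that must be absorbed: 5.104e-7 / 0.478 = 1.068e-6 mol.
Incident photons needed: 1.068e-6 / 0.920 = 1.161e-6 mol.
Photon energy: hc/λ = 6.326e-19 J; per mole, 3.810e5 J mol⁻¹.
Energy required: 1.161e-6 × 3.810e5 = 0.4423 J.
Time: 0.4423 J / 0.000159 W = 2780 s.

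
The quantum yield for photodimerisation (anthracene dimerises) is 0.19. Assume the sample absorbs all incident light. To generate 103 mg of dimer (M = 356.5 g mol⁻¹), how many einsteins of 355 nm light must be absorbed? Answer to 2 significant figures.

0.0015 einstein

Product: 103 mg / 356.5 g mol⁻¹ = 2.889×10⁻⁴ mol.
Photons that must be absorbed: 2.889×10⁻⁴ / 0.19 = 0.001521 mol.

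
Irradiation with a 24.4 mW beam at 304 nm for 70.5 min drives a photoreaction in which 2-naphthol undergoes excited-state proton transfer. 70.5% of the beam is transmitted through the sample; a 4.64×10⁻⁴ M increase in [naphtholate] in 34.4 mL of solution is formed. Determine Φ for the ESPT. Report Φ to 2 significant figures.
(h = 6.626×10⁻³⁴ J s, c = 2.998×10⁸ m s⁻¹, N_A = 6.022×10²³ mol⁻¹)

Product: (4.64×10⁻⁴ M)(0.0344 L) = 1.596×10⁻⁵ mol.
Photon energy at 304 nm: hc/λ = (6.626×10⁻³⁴)(2.998×10⁸)/(304×10⁻⁹) = 6.534×10⁻¹⁹ J.
Energy delivered: (24.4 mW)(4230 s) = 103.2 J.
Photons incident: 103.2 / 6.534×10⁻¹⁹ = 1.579×10²⁰, i.e. 1.579×10²⁰/6.022×10²³ = 2.622×10⁻⁴ mol.
Fraction absorbed: 1 − 70.5/100 = 0.2950.
Photons absorbed: 0.2950 × 2.622×10⁻⁴ = 7.735×10⁻⁵ mol.
Φ = 1.596×10⁻⁵ mol / 7.735×10⁻⁵ mol photons = 0.21.

Φ = 0.21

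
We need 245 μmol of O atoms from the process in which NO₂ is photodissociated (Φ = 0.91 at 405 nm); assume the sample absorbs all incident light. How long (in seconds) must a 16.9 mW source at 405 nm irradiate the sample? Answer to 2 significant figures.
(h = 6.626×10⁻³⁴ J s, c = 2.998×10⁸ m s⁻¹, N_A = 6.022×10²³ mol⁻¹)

t ≈ 4700 s

Product: 245 μmol = 2.45×10⁻⁴ mol.
Photons that must be absorbed: 2.45×10⁻⁴ / 0.91 = 2.692×10⁻⁴ mol.
Photon energy: hc/λ = 4.905×10⁻¹⁹ J; per mole, 2.954×10⁵ J mol⁻¹.
Energy required: 2.692×10⁻⁴ × 2.954×10⁵ = 79.52 J.
Time: 79.52 J / 0.0169 W = 4700 s.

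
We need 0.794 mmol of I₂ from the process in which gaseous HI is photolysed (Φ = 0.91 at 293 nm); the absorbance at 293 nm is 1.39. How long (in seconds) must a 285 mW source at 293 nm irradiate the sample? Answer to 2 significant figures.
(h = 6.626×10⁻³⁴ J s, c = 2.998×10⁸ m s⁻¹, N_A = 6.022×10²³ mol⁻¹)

t ≈ 1300 s

Product: 0.794 mmol = 7.94×10⁻⁴ mol.
Photons that must be absorbed: 7.94×10⁻⁴ / 0.91 = 8.725×10⁻⁴ mol.
Fraction absorbed: 1 − 10^(−1.39) = 0.9593.
Incident photons needed: 8.725×10⁻⁴ / 0.9593 = 9.095×10⁻⁴ mol.
Photon energy: hc/λ = 6.780×10⁻¹⁹ J; per mole, 4.083×10⁵ J mol⁻¹.
Energy required: 9.095×10⁻⁴ × 4.083×10⁵ = 371.3 J.
Time: 371.3 J / 0.285 W = 1300 s.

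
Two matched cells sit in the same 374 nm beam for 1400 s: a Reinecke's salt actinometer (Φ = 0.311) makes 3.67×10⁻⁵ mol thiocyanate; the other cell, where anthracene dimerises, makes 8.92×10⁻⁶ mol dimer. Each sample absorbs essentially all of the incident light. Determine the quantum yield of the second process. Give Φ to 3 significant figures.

Photons absorbed by the actinometer: 3.67×10⁻⁵ / 0.311 = 1.180×10⁻⁴ mol.
Φ(unknown) = 8.92×10⁻⁶ / 1.180×10⁻⁴ = 0.0756.

Φ = 0.0756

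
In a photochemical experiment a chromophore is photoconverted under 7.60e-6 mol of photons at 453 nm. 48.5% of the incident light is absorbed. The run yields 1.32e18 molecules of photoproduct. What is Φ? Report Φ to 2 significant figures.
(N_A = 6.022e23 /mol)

Product: 1.32e18 / 6.022e23 = 2.192e-6 mol.
Photons absorbed: 0.485 × 7.60e-6 = 3.686e-6 mol.
Φ = 2.192e-6 mol / 3.686e-6 mol photons = 0.59.

Φ = 0.59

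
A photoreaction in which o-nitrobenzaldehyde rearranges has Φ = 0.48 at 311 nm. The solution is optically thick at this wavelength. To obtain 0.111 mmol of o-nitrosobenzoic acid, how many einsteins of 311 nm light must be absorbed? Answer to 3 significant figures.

Product: 0.111 mmol = 1.11×10⁻⁴ mol.
Photons that must be absorbed: 1.11×10⁻⁴ / 0.48 = 2.313×10⁻⁴ mol.

2.31×10⁻⁴ einstein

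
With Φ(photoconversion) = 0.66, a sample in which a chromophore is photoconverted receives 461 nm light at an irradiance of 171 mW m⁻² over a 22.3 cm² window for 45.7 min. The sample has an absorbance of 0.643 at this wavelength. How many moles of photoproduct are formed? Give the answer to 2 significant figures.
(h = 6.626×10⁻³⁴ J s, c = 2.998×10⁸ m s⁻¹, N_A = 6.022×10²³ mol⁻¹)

Photon energy at 461 nm: hc/λ = (6.626×10⁻³⁴)(2.998×10⁸)/(461×10⁻⁹) = 4.309×10⁻¹⁹ J.
Energy delivered: (171 mW m⁻²)(22.3×10⁻⁴ m²)(2742 s) = 1.046 J.
Photons incident: 1.046 / 4.309×10⁻¹⁹ = 2.427×10¹⁸, i.e. 2.427×10¹⁸/6.022×10²³ = 4.030×10⁻⁶ mol.
Fraction absorbed: 1 − 10^(−0.643) = 0.7725.
Photons absorbed: 0.7725 × 4.030×10⁻⁶ = 3.113×10⁻⁶ mol.
Product: Φ × n_abs = 0.66 × 3.113×10⁻⁶ = 2.055×10⁻⁶ mol.

2.1×10⁻⁶ mol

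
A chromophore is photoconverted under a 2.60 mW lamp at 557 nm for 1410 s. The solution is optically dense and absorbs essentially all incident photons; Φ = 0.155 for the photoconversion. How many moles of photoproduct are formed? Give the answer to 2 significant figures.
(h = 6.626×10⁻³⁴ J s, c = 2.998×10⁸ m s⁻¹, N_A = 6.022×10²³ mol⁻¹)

Photon energy at 557 nm: hc/λ = (6.626×10⁻³⁴)(2.998×10⁸)/(557×10⁻⁹) = 3.566×10⁻¹⁹ J.
Energy delivered: (2.60 mW)(1410 s) = 3.666 J.
Photons incident: 3.666 / 3.566×10⁻¹⁹ = 1.028×10¹⁹, i.e. 1.028×10¹⁹/6.022×10²³ = 1.707×10⁻⁵ mol.
Product: Φ × n_abs = 0.155 × 1.707×10⁻⁵ = 2.646×10⁻⁶ mol.

2.6×10⁻⁶ mol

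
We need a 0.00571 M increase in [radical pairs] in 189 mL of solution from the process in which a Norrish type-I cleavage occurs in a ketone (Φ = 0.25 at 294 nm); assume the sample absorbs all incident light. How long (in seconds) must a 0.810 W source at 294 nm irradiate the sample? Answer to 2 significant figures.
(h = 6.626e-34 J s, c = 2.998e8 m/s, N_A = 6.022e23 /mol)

Product: (0.00571 M)(0.189 L) = 0.001079 mol.
Photons that must be absorbed: 0.001079 / 0.25 = 0.004316 mol.
Photon energy: hc/λ = 6.757e-19 J; per mole, 4.069e5 J mol⁻¹.
Energy required: 0.004316 × 4.069e5 = 1756 J.
Time: 1756 J / 0.81 W = 2200 s.

t ≈ 2200 s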